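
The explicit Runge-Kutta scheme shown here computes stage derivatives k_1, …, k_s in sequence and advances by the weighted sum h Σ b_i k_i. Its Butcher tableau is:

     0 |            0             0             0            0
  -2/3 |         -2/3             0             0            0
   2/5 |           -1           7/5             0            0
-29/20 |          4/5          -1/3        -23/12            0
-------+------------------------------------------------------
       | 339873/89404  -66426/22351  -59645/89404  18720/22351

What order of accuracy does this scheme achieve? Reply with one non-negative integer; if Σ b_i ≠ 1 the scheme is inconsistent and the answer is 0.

b = (339873/89404, -66426/22351, -59645/89404, 18720/22351)
c = (0, -2/3, 2/5, -29/20)
Ac = (0, 0, -14/15, -49/90)
Σ b_i: 339873/89404·1 + (-66426/22351)·1 + (-59645/89404)·1 + 18720/22351·1 = 1 ✓
b·c: (-66426/22351)·(-2/3) + (-59645/89404)·2/5 + 18720/22351·(-29/20) = 1/2 ✓
b·c²: (-66426/22351)·4/9 + (-59645/89404)·4/25 + 18720/22351·841/400 = 1/3 ✓
b·Ac: (-59645/89404)·(-14/15) + 18720/22351·(-49/90) = 1/6 ✓
b·c³: (-66426/22351)·(-8/27) + (-59645/89404)·8/125 + 18720/22351·(-24389/8000) = -17254261/10057950 ≠ 1/4 ⇒ order 3.
b·(c∘Ac): (-59645/89404)·(-28/75) + 18720/22351·1421/1800 = 43597/47895 ≠ 1/8
b·Ac²: (-59645/89404)·28/45 + 18720/22351·(-307/675) = -800651/1005795 ≠ 1/12
b·A²c: 18720/22351·161/90 = 4784/3193 ≠ 1/24

3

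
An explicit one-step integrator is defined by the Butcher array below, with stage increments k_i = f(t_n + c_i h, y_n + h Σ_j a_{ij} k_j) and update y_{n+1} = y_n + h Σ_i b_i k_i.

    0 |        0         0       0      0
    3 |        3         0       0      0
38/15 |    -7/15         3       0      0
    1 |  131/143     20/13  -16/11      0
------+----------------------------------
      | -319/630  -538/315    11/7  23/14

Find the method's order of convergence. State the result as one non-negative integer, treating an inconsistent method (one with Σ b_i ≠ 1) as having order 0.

2

b = (-319/630, -538/315, 11/7, 23/14)
c = (0, 3, 38/15, 1)
Ac = (0, 0, 9, 1996/2145)
Σ b_i: (-319/630)·1 + (-538/315)·1 + 11/7·1 + 23/14·1 = 1 ✓
b·c: (-538/315)·3 + 11/7·38/15 + 23/14·1 = 1/2 ✓
b·c²: (-538/315)·9 + 11/7·1444/225 + 23/14·1 = -11477/3150 ≠ 1/3 ⇒ order 2.
b·Ac: 11/7·9 + 23/14·1996/2145 = 235309/15015 ≠ 1/6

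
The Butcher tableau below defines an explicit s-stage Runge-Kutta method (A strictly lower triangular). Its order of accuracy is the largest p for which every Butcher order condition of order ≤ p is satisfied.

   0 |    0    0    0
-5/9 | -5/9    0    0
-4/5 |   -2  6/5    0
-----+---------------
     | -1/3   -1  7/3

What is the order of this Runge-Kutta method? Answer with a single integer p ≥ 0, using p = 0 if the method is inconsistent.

1

b = (-1/3, -1, 7/3)
c = (0, -5/9, -4/5)
Ac = (0, 0, -2/3)
Σ b_i: (-1/3)·1 + (-1)·1 + 7/3·1 = 1 ✓
b·c: (-1)·(-5/9) + 7/3·(-4/5) = -59/45 ≠ 1/2 ⇒ order 1.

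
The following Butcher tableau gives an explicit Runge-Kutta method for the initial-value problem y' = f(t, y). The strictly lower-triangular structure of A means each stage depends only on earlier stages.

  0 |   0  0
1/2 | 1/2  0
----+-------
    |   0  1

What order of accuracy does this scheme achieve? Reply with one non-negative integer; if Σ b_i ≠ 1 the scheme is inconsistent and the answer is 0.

2

b = (0, 1)
c = (0, 1/2)
Σ b_i: 1·1 = 1 ✓
b·c: 1·1/2 = 1/2 ✓; 2 stages ⇒ order 2.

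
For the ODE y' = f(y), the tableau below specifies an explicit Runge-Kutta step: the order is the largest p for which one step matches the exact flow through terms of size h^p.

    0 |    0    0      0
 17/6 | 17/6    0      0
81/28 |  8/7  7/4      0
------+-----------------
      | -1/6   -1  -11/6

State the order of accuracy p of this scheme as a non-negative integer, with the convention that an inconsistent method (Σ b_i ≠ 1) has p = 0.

0

b = (-1/6, -1, -11/6)
c = (0, 17/6, 81/28)
Ac = (0, 0, 119/24)
Σ b_i: (-1/6)·1 + (-1)·1 + (-11/6)·1 = -3 ≠ 1 ⇒ order 0.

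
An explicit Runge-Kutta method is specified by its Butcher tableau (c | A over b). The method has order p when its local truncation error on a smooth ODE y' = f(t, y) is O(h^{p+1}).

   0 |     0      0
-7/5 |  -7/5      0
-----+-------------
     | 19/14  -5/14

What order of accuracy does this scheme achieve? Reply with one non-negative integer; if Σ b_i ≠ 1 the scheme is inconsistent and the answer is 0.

b = (19/14, -5/14)
c = (0, -7/5)
Σ b_i: 19/14·1 + (-5/14)·1 = 1 ✓
b·c: (-5/14)·(-7/5) = 1/2 ✓; 2 stages ⇒ order 2.

2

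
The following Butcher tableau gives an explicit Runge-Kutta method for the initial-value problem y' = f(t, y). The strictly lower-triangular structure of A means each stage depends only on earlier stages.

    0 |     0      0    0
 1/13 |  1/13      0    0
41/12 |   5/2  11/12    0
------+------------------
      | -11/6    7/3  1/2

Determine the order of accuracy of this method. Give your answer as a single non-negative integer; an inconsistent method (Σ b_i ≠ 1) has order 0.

b = (-11/6, 7/3, 1/2)
c = (0, 1/13, 41/12)
Ac = (0, 0, 11/156)
Σ b_i: (-11/6)·1 + 7/3·1 + 1/2·1 = 1 ✓
b·c: 7/3·1/13 + 1/2·41/12 = 589/312 ≠ 1/2 ⇒ order 1.

1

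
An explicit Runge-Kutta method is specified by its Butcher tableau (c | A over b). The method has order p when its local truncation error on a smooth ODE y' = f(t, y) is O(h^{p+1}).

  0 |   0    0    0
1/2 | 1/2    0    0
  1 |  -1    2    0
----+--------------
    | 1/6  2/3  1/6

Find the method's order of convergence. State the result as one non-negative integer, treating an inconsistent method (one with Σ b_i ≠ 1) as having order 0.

b = (1/6, 2/3, 1/6)
c = (0, 1/2, 1)
Ac = (0, 0, 1)
Σ b_i: 1/6·1 + 2/3·1 + 1/6·1 = 1 ✓
b·c: 2/3·1/2 + 1/6·1 = 1/2 ✓
b·c²: 2/3·1/4 + 1/6·1 = 1/3 ✓
b·Ac: 1/6·1 = 1/6 ✓; 3 stages ⇒ order 3.

3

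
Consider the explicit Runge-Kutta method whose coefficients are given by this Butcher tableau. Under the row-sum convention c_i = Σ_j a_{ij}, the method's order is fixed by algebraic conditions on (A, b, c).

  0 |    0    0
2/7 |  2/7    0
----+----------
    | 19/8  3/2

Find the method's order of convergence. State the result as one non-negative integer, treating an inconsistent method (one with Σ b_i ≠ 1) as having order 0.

b = (19/8, 3/2)
c = (0, 2/7)
Σ b_i: 19/8·1 + 3/2·1 = 31/8 ≠ 1 ⇒ order 0.

0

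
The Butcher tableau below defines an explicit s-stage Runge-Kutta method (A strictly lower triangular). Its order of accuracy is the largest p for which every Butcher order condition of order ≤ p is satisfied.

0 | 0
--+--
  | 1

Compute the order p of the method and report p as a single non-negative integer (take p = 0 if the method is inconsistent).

b = (1)
c = (0)
Σ b_i: 1·1 = 1 ✓; 1 stage ⇒ order 1.

1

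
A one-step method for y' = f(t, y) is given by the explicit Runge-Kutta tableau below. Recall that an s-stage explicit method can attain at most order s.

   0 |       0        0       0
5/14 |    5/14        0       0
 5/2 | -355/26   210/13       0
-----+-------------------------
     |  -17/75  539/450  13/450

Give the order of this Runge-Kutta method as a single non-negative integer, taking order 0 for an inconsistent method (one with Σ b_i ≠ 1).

b = (-17/75, 539/450, 13/450)
c = (0, 5/14, 5/2)
Ac = (0, 0, 75/13)
Σ b_i: (-17/75)·1 + 539/450·1 + 13/450·1 = 1 ✓
b·c: 539/450·5/14 + 13/450·5/2 = 1/2 ✓
b·c²: 539/450·25/196 + 13/450·25/4 = 1/3 ✓
b·Ac: 13/450·75/13 = 1/6 ✓; 3 stages ⇒ order 3.

3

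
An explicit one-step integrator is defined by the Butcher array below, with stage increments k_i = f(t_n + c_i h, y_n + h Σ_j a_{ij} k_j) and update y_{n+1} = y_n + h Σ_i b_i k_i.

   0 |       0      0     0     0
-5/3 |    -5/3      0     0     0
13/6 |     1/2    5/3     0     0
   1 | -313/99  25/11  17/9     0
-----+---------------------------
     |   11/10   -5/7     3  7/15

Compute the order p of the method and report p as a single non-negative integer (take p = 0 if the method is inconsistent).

0

b = (11/10, -5/7, 3, 7/15)
c = (0, -5/3, 13/6, 1)
Ac = (0, 0, -25/9, 181/594)
Σ b_i: 11/10·1 + (-5/7)·1 + 3·1 + 7/15·1 = 809/210 ≠ 1 ⇒ order 0.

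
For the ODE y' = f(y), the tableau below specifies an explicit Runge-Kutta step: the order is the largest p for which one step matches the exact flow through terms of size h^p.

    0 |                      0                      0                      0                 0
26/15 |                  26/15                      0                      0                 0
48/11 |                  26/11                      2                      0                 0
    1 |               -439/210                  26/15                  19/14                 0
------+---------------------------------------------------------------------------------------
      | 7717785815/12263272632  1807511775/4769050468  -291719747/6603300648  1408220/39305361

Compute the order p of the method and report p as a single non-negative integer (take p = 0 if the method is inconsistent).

3

b = (7717785815/12263272632, 1807511775/4769050468, -291719747/6603300648, 1408220/39305361)
c = (0, 26/15, 48/11, 1)
Ac = (0, 0, 52/15, 154652/17325)
Σ b_i: 7717785815/12263272632·1 + 1807511775/4769050468·1 + (-291719747/6603300648)·1 + 1408220/39305361·1 = 1 ✓
b·c: 1807511775/4769050468·26/15 + (-291719747/6603300648)·48/11 + 1408220/39305361·1 = 1/2 ✓
b·c²: 1807511775/4769050468·676/225 + (-291719747/6603300648)·2304/121 + 1408220/39305361·1 = 1/3 ✓
b·Ac: (-291719747/6603300648)·52/15 + 1408220/39305361·154652/17325 = 1/6 ✓
b·c³: 1807511775/4769050468·17576/3375 + (-291719747/6603300648)·110592/1331 + 1408220/39305361·1 = -10773002002/6485384565 ≠ 1/4 ⇒ order 3.
b·(c∘Ac): (-291719747/6603300648)·832/55 + 1408220/39305361·154652/17325 = -4314523016/12381188715 ≠ 1/8
b·Ac²: (-291719747/6603300648)·1352/225 + 1408220/39305361·88758872/2858625 = 5492936981/6485384565 ≠ 1/12
b·A²c: 1408220/39305361·494/105 = 139132136/825412581 ≠ 1/24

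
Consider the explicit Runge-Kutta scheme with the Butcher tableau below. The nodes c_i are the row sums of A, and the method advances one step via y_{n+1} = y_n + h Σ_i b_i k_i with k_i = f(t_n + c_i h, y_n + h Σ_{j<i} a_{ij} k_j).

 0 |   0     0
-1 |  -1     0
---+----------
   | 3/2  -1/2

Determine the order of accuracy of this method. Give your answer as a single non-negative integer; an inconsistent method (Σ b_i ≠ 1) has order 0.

b = (3/2, -1/2)
c = (0, -1)
Σ b_i: 3/2·1 + (-1/2)·1 = 1 ✓
b·c: (-1/2)·(-1) = 1/2 ✓; 2 stages ⇒ order 2.

2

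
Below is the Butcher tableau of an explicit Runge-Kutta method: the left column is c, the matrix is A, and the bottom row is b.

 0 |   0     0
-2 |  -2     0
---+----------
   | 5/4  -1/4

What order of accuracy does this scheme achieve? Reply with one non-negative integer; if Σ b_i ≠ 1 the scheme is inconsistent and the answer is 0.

b = (5/4, -1/4)
c = (0, -2)
Σ b_i: 5/4·1 + (-1/4)·1 = 1 ✓
b·c: (-1/4)·(-2) = 1/2 ✓; 2 stages ⇒ order 2.

2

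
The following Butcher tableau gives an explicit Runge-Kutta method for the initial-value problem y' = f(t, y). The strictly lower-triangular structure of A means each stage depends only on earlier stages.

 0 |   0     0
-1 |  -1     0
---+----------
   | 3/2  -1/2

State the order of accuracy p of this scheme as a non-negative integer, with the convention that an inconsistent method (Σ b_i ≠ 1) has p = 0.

2

b = (3/2, -1/2)
c = (0, -1)
Σ b_i: 3/2·1 + (-1/2)·1 = 1 ✓
b·c: (-1/2)·(-1) = 1/2 ✓; 2 stages ⇒ order 2.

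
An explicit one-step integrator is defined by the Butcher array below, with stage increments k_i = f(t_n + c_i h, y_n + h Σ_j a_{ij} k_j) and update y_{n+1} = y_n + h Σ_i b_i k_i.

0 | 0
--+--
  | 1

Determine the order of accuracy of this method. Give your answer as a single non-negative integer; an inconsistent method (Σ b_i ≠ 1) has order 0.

b = (1)
c = (0)
Σ b_i: 1·1 = 1 ✓; 1 stage ⇒ order 1.

1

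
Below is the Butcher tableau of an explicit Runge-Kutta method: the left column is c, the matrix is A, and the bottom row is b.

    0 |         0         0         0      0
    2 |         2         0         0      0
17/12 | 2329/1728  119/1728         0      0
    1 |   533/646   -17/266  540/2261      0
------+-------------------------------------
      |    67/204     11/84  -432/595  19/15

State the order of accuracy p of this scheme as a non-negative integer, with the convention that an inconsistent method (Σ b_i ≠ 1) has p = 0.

b = (67/204, 11/84, -432/595, 19/15)
c = (0, 2, 17/12, 1)
Ac = (0, 0, 119/864, 4/19)
Σ b_i: 67/204·1 + 11/84·1 + (-432/595)·1 + 19/15·1 = 1 ✓
b·c: 11/84·2 + (-432/595)·17/12 + 19/15·1 = 1/2 ✓
b·c²: 11/84·4 + (-432/595)·289/144 + 19/15·1 = 1/3 ✓
b·Ac: (-432/595)·119/864 + 19/15·4/19 = 1/6 ✓
b·c³: 11/84·8 + (-432/595)·4913/1728 + 19/15·1 = 1/4 ✓
b·(c∘Ac): (-432/595)·2023/10368 + 19/15·4/19 = 1/8 ✓
b·Ac²: (-432/595)·119/432 + 19/15·17/76 = 1/12 ✓
b·A²c: 19/15·5/152 = 1/24 ✓; 4 stages ⇒ order 4.

4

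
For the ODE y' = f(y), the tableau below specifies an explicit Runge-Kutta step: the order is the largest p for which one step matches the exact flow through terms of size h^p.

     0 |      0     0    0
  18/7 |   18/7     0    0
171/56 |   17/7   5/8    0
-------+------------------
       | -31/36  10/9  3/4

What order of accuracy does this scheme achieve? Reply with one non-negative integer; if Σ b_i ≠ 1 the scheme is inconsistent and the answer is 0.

1

b = (-31/36, 10/9, 3/4)
c = (0, 18/7, 171/56)
Ac = (0, 0, 45/28)
Σ b_i: (-31/36)·1 + 10/9·1 + 3/4·1 = 1 ✓
b·c: 10/9·18/7 + 3/4·171/56 = 1153/224 ≠ 1/2 ⇒ order 1.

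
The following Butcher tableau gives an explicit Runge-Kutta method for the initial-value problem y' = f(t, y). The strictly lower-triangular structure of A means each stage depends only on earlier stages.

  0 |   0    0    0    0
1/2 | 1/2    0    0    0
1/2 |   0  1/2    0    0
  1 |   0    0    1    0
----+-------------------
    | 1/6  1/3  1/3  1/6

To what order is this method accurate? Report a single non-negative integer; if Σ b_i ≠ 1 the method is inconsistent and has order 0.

4

b = (1/6, 1/3, 1/3, 1/6)
c = (0, 1/2, 1/2, 1)
Ac = (0, 0, 1/4, 1/2)
Σ b_i: 1/6·1 + 1/3·1 + 1/3·1 + 1/6·1 = 1 ✓
b·c: 1/3·1/2 + 1/3·1/2 + 1/6·1 = 1/2 ✓
b·c²: 1/3·1/4 + 1/3·1/4 + 1/6·1 = 1/3 ✓
b·Ac: 1/3·1/4 + 1/6·1/2 = 1/6 ✓
b·c³: 1/3·1/8 + 1/3·1/8 + 1/6·1 = 1/4 ✓
b·(c∘Ac): 1/3·1/8 + 1/6·1/2 = 1/8 ✓
b·Ac²: 1/3·1/8 + 1/6·1/4 = 1/12 ✓
b·A²c: 1/6·1/4 = 1/24 ✓; 4 stages ⇒ order 4.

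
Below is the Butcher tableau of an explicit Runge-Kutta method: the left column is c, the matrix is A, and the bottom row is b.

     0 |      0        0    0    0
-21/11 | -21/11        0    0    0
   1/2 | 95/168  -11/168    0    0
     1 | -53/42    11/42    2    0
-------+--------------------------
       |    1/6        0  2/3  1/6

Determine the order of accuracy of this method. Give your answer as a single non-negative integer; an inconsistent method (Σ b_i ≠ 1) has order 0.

b = (1/6, 0, 2/3, 1/6)
c = (0, -21/11, 1/2, 1)
Ac = (0, 0, 1/8, 1/2)
Σ b_i: 1/6·1 + 2/3·1 + 1/6·1 = 1 ✓
b·c: 2/3·1/2 + 1/6·1 = 1/2 ✓
b·c²: 2/3·1/4 + 1/6·1 = 1/3 ✓
b·Ac: 2/3·1/8 + 1/6·1/2 = 1/6 ✓
b·c³: 2/3·1/8 + 1/6·1 = 1/4 ✓
b·(c∘Ac): 2/3·1/16 + 1/6·1/2 = 1/8 ✓
b·Ac²: 2/3·(-21/88) + 1/6·16/11 = 1/12 ✓
b·A²c: 1/6·1/4 = 1/24 ✓; 4 stages ⇒ order 4.

4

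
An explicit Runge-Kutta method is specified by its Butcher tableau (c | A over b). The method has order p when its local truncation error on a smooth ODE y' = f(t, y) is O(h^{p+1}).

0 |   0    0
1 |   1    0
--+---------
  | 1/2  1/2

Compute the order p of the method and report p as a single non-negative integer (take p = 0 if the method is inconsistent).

b = (1/2, 1/2)
c = (0, 1)
Σ b_i: 1/2·1 + 1/2·1 = 1 ✓
b·c: 1/2·1 = 1/2 ✓; 2 stages ⇒ order 2.

2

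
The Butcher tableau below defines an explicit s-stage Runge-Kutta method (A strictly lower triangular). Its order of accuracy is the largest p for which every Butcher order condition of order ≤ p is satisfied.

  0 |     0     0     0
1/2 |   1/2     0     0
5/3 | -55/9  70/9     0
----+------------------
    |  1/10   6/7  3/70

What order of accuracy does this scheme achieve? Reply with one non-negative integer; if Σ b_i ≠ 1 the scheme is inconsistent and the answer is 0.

3

b = (1/10, 6/7, 3/70)
c = (0, 1/2, 5/3)
Ac = (0, 0, 35/9)
Σ b_i: 1/10·1 + 6/7·1 + 3/70·1 = 1 ✓
b·c: 6/7·1/2 + 3/70·5/3 = 1/2 ✓
b·c²: 6/7·1/4 + 3/70·25/9 = 1/3 ✓
b·Ac: 3/70·35/9 = 1/6 ✓; 3 stages ⇒ order 3.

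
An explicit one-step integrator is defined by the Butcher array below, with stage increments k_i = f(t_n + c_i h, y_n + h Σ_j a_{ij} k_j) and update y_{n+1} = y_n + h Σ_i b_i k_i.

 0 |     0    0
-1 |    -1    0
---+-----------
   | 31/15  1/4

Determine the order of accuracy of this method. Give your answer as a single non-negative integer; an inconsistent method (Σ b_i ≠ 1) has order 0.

b = (31/15, 1/4)
c = (0, -1)
Σ b_i: 31/15·1 + 1/4·1 = 139/60 ≠ 1 ⇒ order 0.

0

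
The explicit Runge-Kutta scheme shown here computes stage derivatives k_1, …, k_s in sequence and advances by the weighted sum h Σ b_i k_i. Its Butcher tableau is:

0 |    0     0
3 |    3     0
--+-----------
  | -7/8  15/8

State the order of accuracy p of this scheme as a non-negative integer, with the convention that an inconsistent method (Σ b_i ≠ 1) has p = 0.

b = (-7/8, 15/8)
c = (0, 3)
Σ b_i: (-7/8)·1 + 15/8·1 = 1 ✓
b·c: 15/8·3 = 45/8 ≠ 1/2 ⇒ order 1.

1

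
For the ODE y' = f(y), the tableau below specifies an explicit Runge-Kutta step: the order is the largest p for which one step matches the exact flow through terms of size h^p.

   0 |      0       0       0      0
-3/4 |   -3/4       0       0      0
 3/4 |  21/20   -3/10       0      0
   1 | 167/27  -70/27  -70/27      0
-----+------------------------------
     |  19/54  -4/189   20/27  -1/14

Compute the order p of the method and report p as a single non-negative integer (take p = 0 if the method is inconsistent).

b = (19/54, -4/189, 20/27, -1/14)
c = (0, -3/4, 3/4, 1)
Ac = (0, 0, 9/40, 0)
Σ b_i: 19/54·1 + (-4/189)·1 + 20/27·1 + (-1/14)·1 = 1 ✓
b·c: (-4/189)·(-3/4) + 20/27·3/4 + (-1/14)·1 = 1/2 ✓
b·c²: (-4/189)·9/16 + 20/27·9/16 + (-1/14)·1 = 1/3 ✓
b·Ac: 20/27·9/40 = 1/6 ✓
b·c³: (-4/189)·(-27/64) + 20/27·27/64 + (-1/14)·1 = 1/4 ✓
b·(c∘Ac): 20/27·27/160 = 1/8 ✓
b·Ac²: 20/27·(-27/160) + (-1/14)·(-35/12) = 1/12 ✓
b·A²c: (-1/14)·(-7/12) = 1/24 ✓; 4 stages ⇒ order 4.

4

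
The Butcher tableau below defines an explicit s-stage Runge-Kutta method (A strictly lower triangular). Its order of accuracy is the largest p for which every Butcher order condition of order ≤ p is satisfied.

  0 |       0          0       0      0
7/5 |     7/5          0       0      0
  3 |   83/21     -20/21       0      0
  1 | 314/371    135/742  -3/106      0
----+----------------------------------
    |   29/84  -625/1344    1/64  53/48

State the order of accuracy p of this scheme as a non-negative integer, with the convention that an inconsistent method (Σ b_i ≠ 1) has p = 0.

b = (29/84, -625/1344, 1/64, 53/48)
c = (0, 7/5, 3, 1)
Ac = (0, 0, -4/3, 9/53)
Σ b_i: 29/84·1 + (-625/1344)·1 + 1/64·1 + 53/48·1 = 1 ✓
b·c: (-625/1344)·7/5 + 1/64·3 + 53/48·1 = 1/2 ✓
b·c²: (-625/1344)·49/25 + 1/64·9 + 53/48·1 = 1/3 ✓
b·Ac: 1/64·(-4/3) + 53/48·9/53 = 1/6 ✓
b·c³: (-625/1344)·343/125 + 1/64·27 + 53/48·1 = 1/4 ✓
b·(c∘Ac): 1/64·(-4) + 53/48·9/53 = 1/8 ✓
b·Ac²: 1/64·(-28/15) + 53/48·27/265 = 1/12 ✓
b·A²c: 53/48·2/53 = 1/24 ✓; 4 stages ⇒ order 4.

4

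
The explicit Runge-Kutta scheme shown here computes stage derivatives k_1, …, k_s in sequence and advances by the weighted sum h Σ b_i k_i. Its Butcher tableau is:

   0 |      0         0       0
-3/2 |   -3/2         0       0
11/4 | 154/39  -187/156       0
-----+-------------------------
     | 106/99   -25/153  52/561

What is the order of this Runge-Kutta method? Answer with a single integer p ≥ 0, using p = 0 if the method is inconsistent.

3

b = (106/99, -25/153, 52/561)
c = (0, -3/2, 11/4)
Ac = (0, 0, 187/104)
Σ b_i: 106/99·1 + (-25/153)·1 + 52/561·1 = 1 ✓
b·c: (-25/153)·(-3/2) + 52/561·11/4 = 1/2 ✓
b·c²: (-25/153)·9/4 + 52/561·121/16 = 1/3 ✓
b·Ac: 52/561·187/104 = 1/6 ✓; 3 stages ⇒ order 3.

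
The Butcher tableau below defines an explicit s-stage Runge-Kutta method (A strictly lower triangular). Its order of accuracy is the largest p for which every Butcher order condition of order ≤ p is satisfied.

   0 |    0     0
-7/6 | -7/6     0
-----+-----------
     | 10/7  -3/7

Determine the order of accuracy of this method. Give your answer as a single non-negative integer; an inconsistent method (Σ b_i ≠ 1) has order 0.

b = (10/7, -3/7)
c = (0, -7/6)
Σ b_i: 10/7·1 + (-3/7)·1 = 1 ✓
b·c: (-3/7)·(-7/6) = 1/2 ✓; 2 stages ⇒ order 2.

2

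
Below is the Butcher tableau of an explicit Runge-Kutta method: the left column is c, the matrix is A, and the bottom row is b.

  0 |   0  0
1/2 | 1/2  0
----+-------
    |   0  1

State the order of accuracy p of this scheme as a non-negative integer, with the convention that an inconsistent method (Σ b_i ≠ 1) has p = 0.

2

b = (0, 1)
c = (0, 1/2)
Σ b_i: 1·1 = 1 ✓
b·c: 1·1/2 = 1/2 ✓; 2 stages ⇒ order 2.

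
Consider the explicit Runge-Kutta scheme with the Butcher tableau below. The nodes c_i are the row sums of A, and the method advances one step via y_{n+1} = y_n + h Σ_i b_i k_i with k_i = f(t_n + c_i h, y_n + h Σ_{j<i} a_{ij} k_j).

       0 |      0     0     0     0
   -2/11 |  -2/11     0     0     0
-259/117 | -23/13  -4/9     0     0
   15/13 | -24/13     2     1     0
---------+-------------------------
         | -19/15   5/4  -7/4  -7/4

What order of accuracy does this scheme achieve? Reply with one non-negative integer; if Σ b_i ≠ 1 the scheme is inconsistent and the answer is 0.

b = (-19/15, 5/4, -7/4, -7/4)
c = (0, -2/11, -259/117, 15/13)
Ac = (0, 0, 8/99, -3317/1287)
Σ b_i: (-19/15)·1 + 5/4·1 + (-7/4)·1 + (-7/4)·1 = -211/60 ≠ 1 ⇒ order 0.

0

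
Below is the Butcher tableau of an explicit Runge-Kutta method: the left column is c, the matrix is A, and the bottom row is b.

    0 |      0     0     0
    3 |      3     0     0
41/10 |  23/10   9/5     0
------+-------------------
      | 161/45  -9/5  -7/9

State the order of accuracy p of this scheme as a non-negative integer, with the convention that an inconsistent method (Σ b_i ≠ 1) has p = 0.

1

b = (161/45, -9/5, -7/9)
c = (0, 3, 41/10)
Ac = (0, 0, 27/5)
Σ b_i: 161/45·1 + (-9/5)·1 + (-7/9)·1 = 1 ✓
b·c: (-9/5)·3 + (-7/9)·41/10 = -773/90 ≠ 1/2 ⇒ order 1.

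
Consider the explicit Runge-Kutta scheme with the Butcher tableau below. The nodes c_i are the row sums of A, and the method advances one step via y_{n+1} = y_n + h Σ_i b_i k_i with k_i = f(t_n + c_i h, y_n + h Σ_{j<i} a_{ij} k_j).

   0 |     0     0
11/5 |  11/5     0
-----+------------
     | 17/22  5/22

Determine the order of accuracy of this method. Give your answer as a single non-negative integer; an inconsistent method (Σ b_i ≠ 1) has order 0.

2

b = (17/22, 5/22)
c = (0, 11/5)
Σ b_i: 17/22·1 + 5/22·1 = 1 ✓
b·c: 5/22·11/5 = 1/2 ✓; 2 stages ⇒ order 2.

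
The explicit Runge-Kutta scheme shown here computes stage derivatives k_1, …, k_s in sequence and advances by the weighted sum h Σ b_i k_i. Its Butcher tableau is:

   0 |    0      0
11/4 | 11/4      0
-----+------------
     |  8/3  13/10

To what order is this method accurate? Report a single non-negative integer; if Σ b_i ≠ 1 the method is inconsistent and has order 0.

b = (8/3, 13/10)
c = (0, 11/4)
Σ b_i: 8/3·1 + 13/10·1 = 119/30 ≠ 1 ⇒ order 0.

0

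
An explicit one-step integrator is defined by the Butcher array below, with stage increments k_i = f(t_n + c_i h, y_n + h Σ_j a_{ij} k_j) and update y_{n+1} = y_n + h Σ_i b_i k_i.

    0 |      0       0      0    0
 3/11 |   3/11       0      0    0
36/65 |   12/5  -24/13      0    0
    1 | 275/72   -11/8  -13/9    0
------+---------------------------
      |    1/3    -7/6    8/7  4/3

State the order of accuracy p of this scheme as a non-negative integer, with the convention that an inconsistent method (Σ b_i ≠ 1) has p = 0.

0

b = (1/3, -7/6, 8/7, 4/3)
c = (0, 3/11, 36/65, 1)
Ac = (0, 0, -72/143, -47/40)
Σ b_i: 1/3·1 + (-7/6)·1 + 8/7·1 + 4/3·1 = 23/14 ≠ 1 ⇒ order 0.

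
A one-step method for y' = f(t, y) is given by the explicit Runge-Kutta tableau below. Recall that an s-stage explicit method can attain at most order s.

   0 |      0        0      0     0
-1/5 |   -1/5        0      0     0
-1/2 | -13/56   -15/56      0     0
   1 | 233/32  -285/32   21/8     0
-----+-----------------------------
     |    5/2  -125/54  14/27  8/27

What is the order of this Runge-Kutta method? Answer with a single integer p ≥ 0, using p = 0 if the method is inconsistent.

b = (5/2, -125/54, 14/27, 8/27)
c = (0, -1/5, -1/2, 1)
Ac = (0, 0, 3/56, 15/32)
Σ b_i: 5/2·1 + (-125/54)·1 + 14/27·1 + 8/27·1 = 1 ✓
b·c: (-125/54)·(-1/5) + 14/27·(-1/2) + 8/27·1 = 1/2 ✓
b·c²: (-125/54)·1/25 + 14/27·1/4 + 8/27·1 = 1/3 ✓
b·Ac: 14/27·3/56 + 8/27·15/32 = 1/6 ✓
b·c³: (-125/54)·(-1/125) + 14/27·(-1/8) + 8/27·1 = 1/4 ✓
b·(c∘Ac): 14/27·(-3/112) + 8/27·15/32 = 1/8 ✓
b·Ac²: 14/27·(-3/280) + 8/27·3/10 = 1/12 ✓
b·A²c: 8/27·9/64 = 1/24 ✓; 4 stages ⇒ order 4.

4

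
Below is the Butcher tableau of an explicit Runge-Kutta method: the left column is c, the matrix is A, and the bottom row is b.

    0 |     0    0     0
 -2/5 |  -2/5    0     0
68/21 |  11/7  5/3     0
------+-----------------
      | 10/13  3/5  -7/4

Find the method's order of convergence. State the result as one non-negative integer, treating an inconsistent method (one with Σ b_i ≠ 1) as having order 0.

b = (10/13, 3/5, -7/4)
c = (0, -2/5, 68/21)
Ac = (0, 0, -2/3)
Σ b_i: 10/13·1 + 3/5·1 + (-7/4)·1 = -99/260 ≠ 1 ⇒ order 0.

0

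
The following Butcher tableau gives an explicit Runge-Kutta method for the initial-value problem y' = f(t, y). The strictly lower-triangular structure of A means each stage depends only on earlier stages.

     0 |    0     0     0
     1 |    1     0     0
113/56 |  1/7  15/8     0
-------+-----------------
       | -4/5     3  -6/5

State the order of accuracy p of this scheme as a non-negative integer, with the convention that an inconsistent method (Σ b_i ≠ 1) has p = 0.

1

b = (-4/5, 3, -6/5)
c = (0, 1, 113/56)
Ac = (0, 0, 15/8)
Σ b_i: (-4/5)·1 + 3·1 + (-6/5)·1 = 1 ✓
b·c: 3·1 + (-6/5)·113/56 = 81/140 ≠ 1/2 ⇒ order 1.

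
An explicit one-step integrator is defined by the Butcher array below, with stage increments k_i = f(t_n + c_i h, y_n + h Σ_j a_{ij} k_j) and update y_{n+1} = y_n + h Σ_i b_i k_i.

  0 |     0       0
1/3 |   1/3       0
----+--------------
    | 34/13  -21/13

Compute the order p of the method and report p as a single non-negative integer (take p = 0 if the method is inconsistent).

b = (34/13, -21/13)
c = (0, 1/3)
Σ b_i: 34/13·1 + (-21/13)·1 = 1 ✓
b·c: (-21/13)·1/3 = -7/13 ≠ 1/2 ⇒ order 1.

1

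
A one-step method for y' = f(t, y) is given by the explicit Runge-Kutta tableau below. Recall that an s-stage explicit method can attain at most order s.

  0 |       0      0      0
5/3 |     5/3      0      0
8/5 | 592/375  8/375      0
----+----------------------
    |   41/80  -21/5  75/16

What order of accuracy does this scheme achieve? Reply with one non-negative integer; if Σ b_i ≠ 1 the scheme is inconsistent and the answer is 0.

b = (41/80, -21/5, 75/16)
c = (0, 5/3, 8/5)
Ac = (0, 0, 8/225)
Σ b_i: 41/80·1 + (-21/5)·1 + 75/16·1 = 1 ✓
b·c: (-21/5)·5/3 + 75/16·8/5 = 1/2 ✓
b·c²: (-21/5)·25/9 + 75/16·64/25 = 1/3 ✓
b·Ac: 75/16·8/225 = 1/6 ✓; 3 stages ⇒ order 3.

3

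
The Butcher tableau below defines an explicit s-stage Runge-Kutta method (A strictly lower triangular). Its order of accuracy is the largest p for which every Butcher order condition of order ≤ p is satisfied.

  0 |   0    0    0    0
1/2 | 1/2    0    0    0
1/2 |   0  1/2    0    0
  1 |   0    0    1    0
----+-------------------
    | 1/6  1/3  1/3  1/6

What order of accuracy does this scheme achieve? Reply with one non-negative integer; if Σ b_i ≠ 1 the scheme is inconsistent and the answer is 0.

b = (1/6, 1/3, 1/3, 1/6)
c = (0, 1/2, 1/2, 1)
Ac = (0, 0, 1/4, 1/2)
Σ b_i: 1/6·1 + 1/3·1 + 1/3·1 + 1/6·1 = 1 ✓
b·c: 1/3·1/2 + 1/3·1/2 + 1/6·1 = 1/2 ✓
b·c²: 1/3·1/4 + 1/3·1/4 + 1/6·1 = 1/3 ✓
b·Ac: 1/3·1/4 + 1/6·1/2 = 1/6 ✓
b·c³: 1/3·1/8 + 1/3·1/8 + 1/6·1 = 1/4 ✓
b·(c∘Ac): 1/3·1/8 + 1/6·1/2 = 1/8 ✓
b·Ac²: 1/3·1/8 + 1/6·1/4 = 1/12 ✓
b·A²c: 1/6·1/4 = 1/24 ✓; 4 stages ⇒ order 4.

4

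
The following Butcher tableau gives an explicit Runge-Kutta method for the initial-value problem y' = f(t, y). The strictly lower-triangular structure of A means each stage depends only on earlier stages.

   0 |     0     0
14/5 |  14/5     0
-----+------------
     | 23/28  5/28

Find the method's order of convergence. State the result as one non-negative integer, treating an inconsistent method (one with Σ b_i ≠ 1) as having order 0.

2

b = (23/28, 5/28)
c = (0, 14/5)
Σ b_i: 23/28·1 + 5/28·1 = 1 ✓
b·c: 5/28·14/5 = 1/2 ✓; 2 stages ⇒ order 2.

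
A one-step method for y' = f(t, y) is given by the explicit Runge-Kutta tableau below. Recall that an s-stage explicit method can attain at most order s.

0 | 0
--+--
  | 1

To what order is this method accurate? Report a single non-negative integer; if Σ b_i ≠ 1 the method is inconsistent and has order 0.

1

b = (1)
c = (0)
Σ b_i: 1·1 = 1 ✓; 1 stage ⇒ order 1.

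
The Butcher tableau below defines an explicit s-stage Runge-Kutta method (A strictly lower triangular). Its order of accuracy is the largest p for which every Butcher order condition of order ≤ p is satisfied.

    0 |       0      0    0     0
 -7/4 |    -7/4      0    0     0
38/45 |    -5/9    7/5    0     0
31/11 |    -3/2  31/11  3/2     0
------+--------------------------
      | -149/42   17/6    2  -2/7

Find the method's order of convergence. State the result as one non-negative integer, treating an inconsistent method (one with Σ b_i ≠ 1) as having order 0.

1

b = (-149/42, 17/6, 2, -2/7)
c = (0, -7/4, 38/45, 31/11)
Ac = (0, 0, -49/20, -2419/660)
Σ b_i: (-149/42)·1 + 17/6·1 + 2·1 + (-2/7)·1 = 1 ✓
b·c: 17/6·(-7/4) + 2·38/45 + (-2/7)·31/11 = -112949/27720 ≠ 1/2 ⇒ order 1.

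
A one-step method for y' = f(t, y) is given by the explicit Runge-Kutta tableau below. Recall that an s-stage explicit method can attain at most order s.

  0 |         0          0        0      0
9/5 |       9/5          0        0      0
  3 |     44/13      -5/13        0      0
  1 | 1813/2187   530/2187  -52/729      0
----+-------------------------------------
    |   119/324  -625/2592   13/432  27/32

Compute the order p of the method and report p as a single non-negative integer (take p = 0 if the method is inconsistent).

b = (119/324, -625/2592, 13/432, 27/32)
c = (0, 9/5, 3, 1)
Ac = (0, 0, -9/13, 2/9)
Σ b_i: 119/324·1 + (-625/2592)·1 + 13/432·1 + 27/32·1 = 1 ✓
b·c: (-625/2592)·9/5 + 13/432·3 + 27/32·1 = 1/2 ✓
b·c²: (-625/2592)·81/25 + 13/432·9 + 27/32·1 = 1/3 ✓
b·Ac: 13/432·(-9/13) + 27/32·2/9 = 1/6 ✓
b·c³: (-625/2592)·729/125 + 13/432·27 + 27/32·1 = 1/4 ✓
b·(c∘Ac): 13/432·(-27/13) + 27/32·2/9 = 1/8 ✓
b·Ac²: 13/432·(-81/65) + 27/32·58/405 = 1/12 ✓
b·A²c: 27/32·4/81 = 1/24 ✓; 4 stages ⇒ order 4.

4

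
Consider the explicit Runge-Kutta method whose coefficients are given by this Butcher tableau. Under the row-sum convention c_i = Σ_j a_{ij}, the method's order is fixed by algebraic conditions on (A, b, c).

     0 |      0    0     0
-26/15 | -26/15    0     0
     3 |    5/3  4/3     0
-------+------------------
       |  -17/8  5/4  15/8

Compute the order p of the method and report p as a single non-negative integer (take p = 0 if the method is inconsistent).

1

b = (-17/8, 5/4, 15/8)
c = (0, -26/15, 3)
Ac = (0, 0, -104/45)
Σ b_i: (-17/8)·1 + 5/4·1 + 15/8·1 = 1 ✓
b·c: 5/4·(-26/15) + 15/8·3 = 83/24 ≠ 1/2 ⇒ order 1.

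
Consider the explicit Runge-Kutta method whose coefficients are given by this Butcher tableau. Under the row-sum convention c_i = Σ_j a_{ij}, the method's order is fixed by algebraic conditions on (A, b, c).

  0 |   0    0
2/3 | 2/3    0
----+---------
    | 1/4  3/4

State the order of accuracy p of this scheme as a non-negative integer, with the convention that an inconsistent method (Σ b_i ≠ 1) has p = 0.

2

b = (1/4, 3/4)
c = (0, 2/3)
Σ b_i: 1/4·1 + 3/4·1 = 1 ✓
b·c: 3/4·2/3 = 1/2 ✓; 2 stages ⇒ order 2.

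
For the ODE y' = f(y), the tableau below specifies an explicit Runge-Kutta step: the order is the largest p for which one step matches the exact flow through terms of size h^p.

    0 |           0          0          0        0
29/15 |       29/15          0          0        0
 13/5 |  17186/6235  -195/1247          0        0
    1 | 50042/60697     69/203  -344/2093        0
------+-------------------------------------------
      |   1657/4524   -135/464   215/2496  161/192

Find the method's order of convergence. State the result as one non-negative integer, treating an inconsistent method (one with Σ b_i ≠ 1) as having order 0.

b = (1657/4524, -135/464, 215/2496, 161/192)
c = (0, 29/15, 13/5, 1)
Ac = (0, 0, -13/43, 37/161)
Σ b_i: 1657/4524·1 + (-135/464)·1 + 215/2496·1 + 161/192·1 = 1 ✓
b·c: (-135/464)·29/15 + 215/2496·13/5 + 161/192·1 = 1/2 ✓
b·c²: (-135/464)·841/225 + 215/2496·169/25 + 161/192·1 = 1/3 ✓
b·Ac: 215/2496·(-13/43) + 161/192·37/161 = 1/6 ✓
b·c³: (-135/464)·24389/3375 + 215/2496·2197/125 + 161/192·1 = 1/4 ✓
b·(c∘Ac): 215/2496·(-169/215) + 161/192·37/161 = 1/8 ✓
b·Ac²: 215/2496·(-377/645) + 161/192·11/69 = 1/12 ✓
b·A²c: 161/192·8/161 = 1/24 ✓; 4 stages ⇒ order 4.

4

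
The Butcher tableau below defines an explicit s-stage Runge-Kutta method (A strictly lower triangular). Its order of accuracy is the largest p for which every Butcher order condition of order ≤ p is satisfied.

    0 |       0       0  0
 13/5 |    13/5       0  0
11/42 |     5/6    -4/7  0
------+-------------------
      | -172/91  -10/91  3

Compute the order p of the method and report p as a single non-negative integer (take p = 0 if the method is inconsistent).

b = (-172/91, -10/91, 3)
c = (0, 13/5, 11/42)
Ac = (0, 0, -52/35)
Σ b_i: (-172/91)·1 + (-10/91)·1 + 3·1 = 1 ✓
b·c: (-10/91)·13/5 + 3·11/42 = 1/2 ✓
b·c²: (-10/91)·169/25 + 3·121/1764 = -1579/2940 ≠ 1/3 ⇒ order 2.
b·Ac: 3·(-52/35) = -156/35 ≠ 1/6

2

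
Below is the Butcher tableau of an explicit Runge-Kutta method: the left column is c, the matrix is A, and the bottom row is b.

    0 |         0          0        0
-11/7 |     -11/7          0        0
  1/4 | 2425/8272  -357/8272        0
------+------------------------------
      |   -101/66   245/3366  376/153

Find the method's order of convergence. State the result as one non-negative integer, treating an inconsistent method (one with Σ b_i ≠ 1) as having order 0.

b = (-101/66, 245/3366, 376/153)
c = (0, -11/7, 1/4)
Ac = (0, 0, 51/752)
Σ b_i: (-101/66)·1 + 245/3366·1 + 376/153·1 = 1 ✓
b·c: 245/3366·(-11/7) + 376/153·1/4 = 1/2 ✓
b·c²: 245/3366·121/49 + 376/153·1/16 = 1/3 ✓
b·Ac: 376/153·51/752 = 1/6 ✓; 3 stages ⇒ order 3.

3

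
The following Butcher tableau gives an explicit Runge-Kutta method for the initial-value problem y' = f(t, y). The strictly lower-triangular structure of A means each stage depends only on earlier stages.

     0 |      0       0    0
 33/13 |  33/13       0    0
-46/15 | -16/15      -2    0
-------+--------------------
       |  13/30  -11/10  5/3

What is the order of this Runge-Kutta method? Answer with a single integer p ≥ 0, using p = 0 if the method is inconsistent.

1

b = (13/30, -11/10, 5/3)
c = (0, 33/13, -46/15)
Ac = (0, 0, -66/13)
Σ b_i: 13/30·1 + (-11/10)·1 + 5/3·1 = 1 ✓
b·c: (-11/10)·33/13 + 5/3·(-46/15) = -9247/1170 ≠ 1/2 ⇒ order 1.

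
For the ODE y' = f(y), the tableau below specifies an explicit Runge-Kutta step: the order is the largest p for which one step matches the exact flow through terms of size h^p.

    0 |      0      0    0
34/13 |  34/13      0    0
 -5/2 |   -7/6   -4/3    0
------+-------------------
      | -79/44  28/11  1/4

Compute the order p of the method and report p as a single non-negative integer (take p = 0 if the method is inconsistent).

1

b = (-79/44, 28/11, 1/4)
c = (0, 34/13, -5/2)
Ac = (0, 0, -136/39)
Σ b_i: (-79/44)·1 + 28/11·1 + 1/4·1 = 1 ✓
b·c: 28/11·34/13 + 1/4·(-5/2) = 6901/1144 ≠ 1/2 ⇒ order 1.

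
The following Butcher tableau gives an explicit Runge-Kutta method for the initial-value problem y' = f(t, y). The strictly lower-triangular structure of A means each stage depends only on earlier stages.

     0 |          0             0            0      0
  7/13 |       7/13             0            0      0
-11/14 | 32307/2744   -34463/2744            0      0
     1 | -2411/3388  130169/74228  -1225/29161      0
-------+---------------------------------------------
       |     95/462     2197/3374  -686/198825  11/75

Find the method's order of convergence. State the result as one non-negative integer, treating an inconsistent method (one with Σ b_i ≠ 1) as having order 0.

4

b = (95/462, 2197/3374, -686/198825, 11/75)
c = (0, 7/13, -11/14, 1)
Ac = (0, 0, -2651/392, 43/44)
Σ b_i: 95/462·1 + 2197/3374·1 + (-686/198825)·1 + 11/75·1 = 1 ✓
b·c: 2197/3374·7/13 + (-686/198825)·(-11/14) + 11/75·1 = 1/2 ✓
b·c²: 2197/3374·49/169 + (-686/198825)·121/196 + 11/75·1 = 1/3 ✓
b·Ac: (-686/198825)·(-2651/392) + 11/75·43/44 = 1/6 ✓
b·c³: 2197/3374·343/2197 + (-686/198825)·(-1331/2744) + 11/75·1 = 1/4 ✓
b·(c∘Ac): (-686/198825)·29161/5488 + 11/75·43/44 = 1/8 ✓
b·Ac²: (-686/198825)·(-2651/728) + 11/75·69/143 = 1/12 ✓
b·A²c: 11/75·25/88 = 1/24 ✓; 4 stages ⇒ order 4.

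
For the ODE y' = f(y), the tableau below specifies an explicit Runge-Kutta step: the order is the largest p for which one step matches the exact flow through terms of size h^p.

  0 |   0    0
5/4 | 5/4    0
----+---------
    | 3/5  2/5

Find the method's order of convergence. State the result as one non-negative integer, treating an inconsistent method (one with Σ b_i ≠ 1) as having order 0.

2

b = (3/5, 2/5)
c = (0, 5/4)
Σ b_i: 3/5·1 + 2/5·1 = 1 ✓
b·c: 2/5·5/4 = 1/2 ✓; 2 stages ⇒ order 2.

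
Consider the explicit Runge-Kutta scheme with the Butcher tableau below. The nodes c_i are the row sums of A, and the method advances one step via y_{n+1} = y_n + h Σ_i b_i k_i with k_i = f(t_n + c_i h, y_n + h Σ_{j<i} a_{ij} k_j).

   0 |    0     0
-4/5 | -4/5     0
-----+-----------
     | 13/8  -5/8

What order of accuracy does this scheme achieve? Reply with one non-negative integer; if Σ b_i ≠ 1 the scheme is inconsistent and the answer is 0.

b = (13/8, -5/8)
c = (0, -4/5)
Σ b_i: 13/8·1 + (-5/8)·1 = 1 ✓
b·c: (-5/8)·(-4/5) = 1/2 ✓; 2 stages ⇒ order 2.

2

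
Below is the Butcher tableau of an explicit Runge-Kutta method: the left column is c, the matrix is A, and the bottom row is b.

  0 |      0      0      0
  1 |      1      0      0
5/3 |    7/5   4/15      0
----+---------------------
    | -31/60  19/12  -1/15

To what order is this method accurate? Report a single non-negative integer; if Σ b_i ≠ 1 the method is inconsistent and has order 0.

b = (-31/60, 19/12, -1/15)
c = (0, 1, 5/3)
Ac = (0, 0, 4/15)
Σ b_i: (-31/60)·1 + 19/12·1 + (-1/15)·1 = 1 ✓
b·c: 19/12·1 + (-1/15)·5/3 = 53/36 ≠ 1/2 ⇒ order 1.

1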